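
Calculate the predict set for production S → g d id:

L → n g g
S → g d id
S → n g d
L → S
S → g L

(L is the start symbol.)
{ 'g' }

PREDICT(S → g d id) = (FIRST(RHS) \ {ε}) ∪ (FOLLOW(S) if ε ∈ FIRST(RHS), i.e. RHS ⇒* ε)
FIRST(g d id) = { 'g' }
ε ∉ FIRST(g d id), so FOLLOW(S) is not added.
PREDICT(S → g d id) = { 'g' }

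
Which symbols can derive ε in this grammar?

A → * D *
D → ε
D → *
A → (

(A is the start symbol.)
{ 'D' }

A non-terminal is nullable if it can derive ε (the empty string): either it has an ε-production, or it has a production whose right-hand side consists entirely of nullable non-terminals.

ε-productions: D → ε
So D is immediately nullable.
No further non-terminal can be added: every production for the remaining non-terminals contains a terminal or a non-nullable non-terminal.
Nullable = { 'D' }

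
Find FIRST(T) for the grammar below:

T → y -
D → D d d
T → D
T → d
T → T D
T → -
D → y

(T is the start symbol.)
FIRST sets of the other non-terminals involved (by the same procedure, iterated to a fixed point):
  FIRST(D) = { 'y' }

From T → y -:
  - y is a terminal: add 'y' and stop
From T → D:
  - D is a non-terminal: add FIRST(D) \ {ε} = { 'y' }
    D is not nullable, so stop
From T → d:
  - d is a terminal: add 'd' and stop
From T → T D:
  - T is the symbol being defined: contributes nothing new
    T is not nullable, so stop
From T → -:
  - '-' is a terminal: add '-' and stop

Collecting: FIRST(T) = { '-', 'd', 'y' }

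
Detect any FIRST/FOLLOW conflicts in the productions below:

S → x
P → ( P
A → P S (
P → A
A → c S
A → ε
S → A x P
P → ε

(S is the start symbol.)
Nullable non-terminals: A, P.
FIRST sets used below: FIRST(P) = { '(', 'c', 'x', ε }, FIRST(S) = { '(', 'c', 'x' }, FIRST(A) = { '(', 'c', 'x', ε }

A: nullable alternative(s) A → ε; FOLLOW(A) = { $, '(', 'c', 'x' }
  A → P S (: FIRST \ {ε} = { '(', 'c', 'x' } — overlaps FOLLOW(A) on { '(', 'c', 'x' }: CONFLICT
  A → c S: FIRST \ {ε} = { 'c' } — overlaps FOLLOW(A) on { 'c' }: CONFLICT
  A → ε: FIRST \ {ε} = { } — this is the only nullable alternative, skip

P: nullable alternative(s) P → A, P → ε; FOLLOW(P) = { $, '(', 'c', 'x' }
  P → ( P: FIRST \ {ε} = { '(' } — overlaps FOLLOW(P) on { '(' }: CONFLICT
  P → A: FIRST \ {ε} = { '(', 'c', 'x' } — overlaps FOLLOW(P) on { '(', 'c', 'x' }: CONFLICT
  P → ε: FIRST \ {ε} = { } — disjoint from FOLLOW(P)

S has no nullable alternative, so no FIRST/FOLLOW check is needed there.

So the grammar has 4 FIRST/FOLLOW conflicts (marked CONFLICT above).

Answer: Yes. P → '(' P with FOLLOW(P) on { '(' }; P → A with FOLLOW(P) on { '(', 'c', 'x' }; A → P S '(' with FOLLOW(A) on { '(', 'c', 'x' }; A → c S with FOLLOW(A) on { 'c' }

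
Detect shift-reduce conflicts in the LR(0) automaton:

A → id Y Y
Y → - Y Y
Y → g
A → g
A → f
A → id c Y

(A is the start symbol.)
A shift-reduce conflict occurs when an LR(0) state has both:
  - a complete (reduce) item [A → α .] (dot at the end), and
  - a shift item [B → β . c γ] (dot before a terminal).

Augment with A' → A and build the canonical LR(0) collection (I0 = CLOSURE({[A' → . A]}), then GOTO on every symbol after a dot until no new states appear). It has 13 states:
  I0: { [A → . f], [A → . g], [A → . id Y Y], [A → . id c Y], [A' → . A] }  — shift
  I1: { [A' → A .] }  — accept
  I2: { [A → f .] }  — reduce
  I3: { [A → g .] }  — reduce
  I4: { [A → id . Y Y], [A → id . c Y], [Y → . - Y Y], [Y → . g] }  — shift
  I5: { [Y → - . Y Y], [Y → . - Y Y], [Y → . g] }  — shift
  I6: { [A → id Y . Y], [Y → . - Y Y], [Y → . g] }  — shift
  I7: { [A → id c . Y], [Y → . - Y Y], [Y → . g] }  — shift
  I8: { [Y → g .] }  — reduce
  I9: { [A → id c Y .] }  — reduce
  I10: { [A → id Y Y .] }  — reduce
  I11: { [Y → - Y . Y], [Y → . - Y Y], [Y → . g] }  — shift
  I12: { [Y → - Y Y .] }  — reduce

No state contains both a complete item and a shift item.

Answer: No shift-reduce conflicts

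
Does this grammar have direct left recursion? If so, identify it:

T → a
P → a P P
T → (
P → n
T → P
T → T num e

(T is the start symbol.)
Yes, T is left-recursive

T → a: starts with a
P → a P P: starts with a
T → (: starts with '('
P → n: starts with n
T → P: starts with P
T → T num e: LEFT RECURSIVE (starts with T)

The grammar has direct left recursion on: T.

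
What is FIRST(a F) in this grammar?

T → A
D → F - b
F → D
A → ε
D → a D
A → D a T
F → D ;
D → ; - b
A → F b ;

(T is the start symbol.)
To compute FIRST(a F), process the symbols left to right:
Symbol a is a terminal. Add 'a' and stop.
FIRST(a F) = { 'a' }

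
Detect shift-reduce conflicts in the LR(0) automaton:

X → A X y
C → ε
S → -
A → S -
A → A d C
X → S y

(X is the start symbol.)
No shift-reduce conflicts

A shift-reduce conflict occurs when an LR(0) state has both:
  - a complete (reduce) item [A → α .] (dot at the end), and
  - a shift item [B → β . c γ] (dot before a terminal).

Augment with X' → X and build the canonical LR(0) collection (I0 = CLOSURE({[X' → . X]}), then GOTO on every symbol after a dot until no new states appear). It has 11 states:
  I0: { [A → . A d C], [A → . S -], [S → . -], [X → . A X y], [X → . S y], [X' → . X] }  — shift
  I1: { [S → - .] }  — reduce
  I2: { [A → . A d C], [A → . S -], [A → A . d C], [S → . -], [X → . A X y], [X → . S y], [X → A . X y] }  — shift
  I3: { [A → S . -], [X → S . y] }  — shift
  I4: { [X' → X .] }  — accept
  I5: { [A → S - .] }  — reduce
  I6: { [X → S y .] }  — reduce
  I7: { [X → A X . y] }  — shift
  I8: { [A → A d . C], [C → .] }  — reduce
  I9: { [A → A d C .] }  — reduce
  I10: { [X → A X y .] }  — reduce

No state contains both a complete item and a shift item.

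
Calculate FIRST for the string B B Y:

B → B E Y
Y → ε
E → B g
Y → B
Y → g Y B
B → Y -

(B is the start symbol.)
FIRST sets of the non-terminals involved (from the grammar, by fixed-point iteration):
  FIRST(B) = { '-', 'g' }

To compute FIRST(B B Y), process the symbols left to right:
Symbol B is a non-terminal. Add FIRST(B) \ {ε} = { '-', 'g' }
B is not nullable (ε ∉ FIRST(B)), so stop here.
FIRST(B B Y) = { '-', 'g' }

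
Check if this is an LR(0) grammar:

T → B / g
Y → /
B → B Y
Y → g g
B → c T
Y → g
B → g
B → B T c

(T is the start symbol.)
Augment with T' → T and build the canonical LR(0) collection (I0 = CLOSURE({[T' → . T]}), then GOTO on every symbol after a dot until no new states appear). It has 13 states:
  I0: { [B → . B T c], [B → . B Y], [B → . c T], [B → . g], [T → . B / g], [T' → . T] }  — shift
  I1: { [B → . B T c], [B → . B Y], [B → . c T], [B → . g], [B → B . T c], [B → B . Y], [T → . B / g], [T → B . / g], [Y → . /], [Y → . g g], [Y → . g] }  — shift
  I2: { [T' → T .] }  — accept
  I3: { [B → . B T c], [B → . B Y], [B → . c T], [B → . g], [B → c . T], [T → . B / g] }  — shift
  I4: { [B → g .] }  — reduce
  I5: { [B → c T .] }  — reduce
  I6: { [T → B / . g], [Y → / .] }  — shift, reduce
  I7: { [B → B T . c] }  — shift
  I8: { [B → B Y .] }  — reduce
  I9: { [B → g .], [Y → g . g], [Y → g .] }  — shift, 2 reduces
  I10: { [Y → g g .] }  — reduce
  I11: { [B → B T c .] }  — reduce
  I12: { [T → B / g .] }  — reduce

Conflict in state I6:
  Shift-reduce conflict between [Y → / .] and [T → B / . g]
So the grammar is NOT LR(0).

Answer: No. Shift-reduce conflict between [Y → / .] and [T → B / . g]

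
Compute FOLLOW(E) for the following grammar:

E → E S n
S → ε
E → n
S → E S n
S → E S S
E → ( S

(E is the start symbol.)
E is the start symbol, so $ ∈ FOLLOW(E).
In E → E S n: E is followed by S n, add FIRST(S n) \ {ε} = { '(', 'n' }
In S → E S n: E is followed by S n, add FIRST(S n) \ {ε} = { '(', 'n' }
In S → E S S: E is followed by S S, add FIRST(S S) \ {ε} = { '(', 'n' }
  S S is nullable, so also add FOLLOW(S)

The FOLLOW sets referred to above (computed the same way, to a fixed point):
  FOLLOW(S) = { $, '(', 'n' }

Taking the union: FOLLOW(E) = { $, '(', 'n' }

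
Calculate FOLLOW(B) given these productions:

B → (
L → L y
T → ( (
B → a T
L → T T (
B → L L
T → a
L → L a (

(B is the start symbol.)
{ $ }

To compute FOLLOW(B), find every occurrence of B on a right-hand side N → α B β: add FIRST(β) \ {ε}, and if β is empty or nullable also add FOLLOW(N). Iterate to a fixed point.

B is the start symbol, so $ ∈ FOLLOW(B).
B does not occur on any right-hand side.

Taking the union: FOLLOW(B) = { $ }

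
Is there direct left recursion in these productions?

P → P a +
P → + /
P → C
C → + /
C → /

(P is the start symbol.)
Yes, P is left-recursive

P → P a +: LEFT RECURSIVE (starts with P)
P → + /: starts with '+'
P → C: starts with C
C → + /: starts with '+'
C → /: starts with '/'

The grammar has direct left recursion on: P.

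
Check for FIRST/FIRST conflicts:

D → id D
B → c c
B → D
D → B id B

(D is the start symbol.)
Yes. D → id D / D → B id B on { 'id' }; B → c c / B → D on { 'c' }

FIRST sets of the non-terminals at (or reachable through a nullable prefix from) the front of some alternative:
  FIRST(B) = { 'c', 'id' }
  FIRST(D) = { 'c', 'id' }

Productions for D:
  D → id D: FIRST = { 'id' }
  D → B id B: FIRST = { 'c', 'id' }
Productions for B:
  B → c c: FIRST = { 'c' }
  B → D: FIRST = { 'c', 'id' }

Conflict for D: D → id D and D → B id B
  Overlap: { 'id' }
Conflict for B: B → c c and B → D
  Overlap: { 'c' }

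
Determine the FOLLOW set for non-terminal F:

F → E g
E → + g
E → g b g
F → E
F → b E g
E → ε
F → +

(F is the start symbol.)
{ $ }

To compute FOLLOW(F), find every occurrence of F on a right-hand side N → α F β: add FIRST(β) \ {ε}, and if β is empty or nullable also add FOLLOW(N). Iterate to a fixed point.

F is the start symbol, so $ ∈ FOLLOW(F).
F does not occur on any right-hand side.

Taking the union: FOLLOW(F) = { $ }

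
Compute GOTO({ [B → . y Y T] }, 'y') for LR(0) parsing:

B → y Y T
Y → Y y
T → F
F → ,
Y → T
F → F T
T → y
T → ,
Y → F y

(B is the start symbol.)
{ [B → y . Y T], [F → . ,], [F → . F T], [T → . ,], [T → . F], [T → . y], [Y → . F y], [Y → . T], [Y → . Y y] }

GOTO(I, 'y') = CLOSURE({ [A → αX.β] : [A → α.Xβ] ∈ I, X = 'y' })

Items with dot before 'y', with the dot advanced:
  [B → . y Y T] → [B → y . Y T]
Closure of the advanced items:
  [B → y . Y T] has the dot before Y: add [Y → . Y y], [Y → . T], [Y → . F y]
  [Y → . T] has the dot before T: add [T → . F], [T → . y], [T → . ,]
  [Y → . F y] has the dot before F: add [F → . ,], [F → . F T]

GOTO = { [B → y . Y T], [F → . ,], [F → . F T], [T → . ,], [T → . F], [T → . y], [Y → . F y], [Y → . T], [Y → . Y y] }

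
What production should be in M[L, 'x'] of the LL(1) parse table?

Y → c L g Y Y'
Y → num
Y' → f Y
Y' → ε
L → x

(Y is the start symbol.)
L → x

To find M[L, 'x'], we find productions for L where 'x' is in the predict set (PREDICT(N → α) = (FIRST(α) \ {ε}) ∪ (FOLLOW(N) if α ⇒* ε)).

L → x: PREDICT = { 'x' }
  'x' is in predict set, so this production goes in M[L, 'x']

M[L, 'x'] = L → x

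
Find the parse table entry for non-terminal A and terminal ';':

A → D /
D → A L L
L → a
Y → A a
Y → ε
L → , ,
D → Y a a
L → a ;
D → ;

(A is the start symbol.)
To find M[A, ';'], we find productions for A where ';' is in the predict set (PREDICT(N → α) = (FIRST(α) \ {ε}) ∪ (FOLLOW(N) if α ⇒* ε)).

Relevant sets:
  FIRST(D) = { ';', 'a' }

A → D /: PREDICT = { ';', 'a' }
  ';' is in predict set, so this production goes in M[A, ';']

M[A, ';'] = A → D /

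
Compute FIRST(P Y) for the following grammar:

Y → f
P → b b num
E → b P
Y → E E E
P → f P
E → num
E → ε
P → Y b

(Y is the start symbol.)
{ 'b', 'f', 'num' }

FIRST sets of the non-terminals involved (from the grammar, by fixed-point iteration):
  FIRST(P) = { 'b', 'f', 'num' }

To compute FIRST(P Y), process the symbols left to right:
Symbol P is a non-terminal. Add FIRST(P) \ {ε} = { 'b', 'f', 'num' }
P is not nullable (ε ∉ FIRST(P)), so stop here.
FIRST(P Y) = { 'b', 'f', 'num' }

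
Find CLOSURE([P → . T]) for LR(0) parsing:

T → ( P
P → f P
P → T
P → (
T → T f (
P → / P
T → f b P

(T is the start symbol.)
{ [P → . T], [T → . ( P], [T → . T f (], [T → . f b P] }

To compute CLOSURE, for each item [A → α.Bβ] where B is a non-terminal, add [B → .γ] for all productions B → γ; repeat for the newly added items until nothing changes.

Start with: [P → . T]
  [P → . T] has the dot before T: add [T → . ( P], [T → . T f (], [T → . f b P]
No further items can be added.

CLOSURE = { [P → . T], [T → . ( P], [T → . T f (], [T → . f b P] }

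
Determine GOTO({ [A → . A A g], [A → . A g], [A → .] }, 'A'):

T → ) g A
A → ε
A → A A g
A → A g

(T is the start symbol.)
{ [A → . A A g], [A → . A g], [A → .], [A → A . A g], [A → A . g] }

GOTO(I, 'A') = CLOSURE({ [A → αX.β] : [A → α.Xβ] ∈ I, X = 'A' })

Items with dot before 'A', with the dot advanced:
  [A → . A A g] → [A → A . A g]
  [A → . A g] → [A → A . g]
Closure of the advanced items:
  [A → A . A g] has the dot before A: add [A → .], [A → . A A g], [A → . A g]

GOTO = { [A → . A A g], [A → . A g], [A → .], [A → A . A g], [A → A . g] }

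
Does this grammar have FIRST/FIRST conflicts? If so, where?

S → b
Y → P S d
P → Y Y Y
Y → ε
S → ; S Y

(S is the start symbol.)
No FIRST/FIRST conflicts.

A FIRST/FIRST conflict occurs when two productions N → α and N → β for the same non-terminal have FIRST(α) ∩ FIRST(β) ≠ ∅ (with ε ∈ FIRST of a nullable right-hand side, so two nullable alternatives also conflict).

FIRST sets of the non-terminals at (or reachable through a nullable prefix from) the front of some alternative:
  FIRST(P) = { ';', 'b', ε }
  FIRST(S) = { ';', 'b' }

Productions for S:
  S → b: FIRST = { 'b' }
  S → ; S Y: FIRST = { ';' }
Productions for Y:
  Y → P S d: FIRST = { ';', 'b' }
  Y → ε: FIRST = { ε }
P has only one production, so no FIRST/FIRST conflict is possible there.

All alternatives of each non-terminal have pairwise disjoint FIRST sets.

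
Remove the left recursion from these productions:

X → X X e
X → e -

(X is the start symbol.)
X is directly left-recursive. The standard transformation for
  A → A α₁ | ... | A α_m | β₁ | ... | β_n
is
  A  → β₁ A' | ... | β_n A'
  A' → α₁ A' | ... | α_m A' | ε

X → e - becomes X → e - X'
X → X X e becomes X' → X e X'
Add X' → ε

Resulting grammar:
X → e - X'
X' → X e X'
X' → ε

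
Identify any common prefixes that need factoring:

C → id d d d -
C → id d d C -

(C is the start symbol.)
Left-factoring is needed when two productions for the same non-terminal
share a common prefix on the right-hand side.

Productions for C:
  C → id d d d -
  C → id d d C -

Found common prefix 'id d d' in productions for C

Answer: Yes, C has productions with common prefix 'id d d'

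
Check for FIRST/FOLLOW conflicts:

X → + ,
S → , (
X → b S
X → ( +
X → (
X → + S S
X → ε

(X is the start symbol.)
No FIRST/FOLLOW conflicts.

Nullable non-terminals: X.

X: nullable alternative(s) X → ε; FOLLOW(X) = { $ }
  X → + ,: FIRST \ {ε} = { '+' } — disjoint from FOLLOW(X)
  X → b S: FIRST \ {ε} = { 'b' } — disjoint from FOLLOW(X)
  X → ( +: FIRST \ {ε} = { '(' } — disjoint from FOLLOW(X)
  X → (: FIRST \ {ε} = { '(' } — disjoint from FOLLOW(X)
  X → + S S: FIRST \ {ε} = { '+' } — disjoint from FOLLOW(X)
  X → ε: FIRST \ {ε} = { } — this is the only nullable alternative, skip

S has no nullable alternative, so no FIRST/FOLLOW check is needed there.

No FIRST/FOLLOW conflicts found.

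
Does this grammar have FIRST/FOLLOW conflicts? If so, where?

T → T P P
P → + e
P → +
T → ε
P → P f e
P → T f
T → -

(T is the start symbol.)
A FIRST/FOLLOW conflict occurs when a non-terminal N has a nullable alternative N → β (β ⇒* ε) and another alternative N → α with FIRST(α) ∩ FOLLOW(N) ≠ ∅: on such a lookahead the parser cannot decide between expanding α and letting N vanish via β.

Nullable non-terminals: T.
FIRST sets used below: FIRST(T) = { '+', '-', 'f', ε }, FIRST(P) = { '+', '-', 'f' }

T: nullable alternative(s) T → ε; FOLLOW(T) = { $, '+', '-', 'f' }
  T → T P P: FIRST \ {ε} = { '+', '-', 'f' } — overlaps FOLLOW(T) on { '+', '-', 'f' }: CONFLICT
  T → ε: FIRST \ {ε} = { } — this is the only nullable alternative, skip
  T → -: FIRST \ {ε} = { '-' } — overlaps FOLLOW(T) on { '-' }: CONFLICT

P has no nullable alternative, so no FIRST/FOLLOW check is needed there.

So the grammar has 2 FIRST/FOLLOW conflicts (marked CONFLICT above).

Answer: Yes. T → T P P with FOLLOW(T) on { '+', '-', 'f' }; T → '-' with FOLLOW(T) on { '-' }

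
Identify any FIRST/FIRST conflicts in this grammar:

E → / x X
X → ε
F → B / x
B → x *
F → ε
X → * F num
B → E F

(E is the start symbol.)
FIRST sets of the non-terminals at (or reachable through a nullable prefix from) the front of some alternative:
  FIRST(B) = { '/', 'x' }
  FIRST(E) = { '/' }

Productions for X:
  X → ε: FIRST = { ε }
  X → * F num: FIRST = { '*' }
Productions for F:
  F → B / x: FIRST = { '/', 'x' }
  F → ε: FIRST = { ε }
Productions for B:
  B → x *: FIRST = { 'x' }
  B → E F: FIRST = { '/' }
E has only one production, so no FIRST/FIRST conflict is possible there.

All alternatives of each non-terminal have pairwise disjoint FIRST sets.

Answer: No FIRST/FIRST conflicts.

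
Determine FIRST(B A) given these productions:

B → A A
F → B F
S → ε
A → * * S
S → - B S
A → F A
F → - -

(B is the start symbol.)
FIRST sets of the non-terminals involved (from the grammar, by fixed-point iteration):
  FIRST(B) = { '*', '-' }

To compute FIRST(B A), process the symbols left to right:
Symbol B is a non-terminal. Add FIRST(B) \ {ε} = { '*', '-' }
B is not nullable (ε ∉ FIRST(B)), so stop here.
FIRST(B A) = { '*', '-' }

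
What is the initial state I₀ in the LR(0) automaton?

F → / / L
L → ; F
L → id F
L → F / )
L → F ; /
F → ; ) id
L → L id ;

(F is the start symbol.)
First, augment the grammar with F' → F
I₀ = CLOSURE({ [F' → . F] }):
  [F' → . F] has the dot before F: add [F → . / / L], [F → . ; ) id]
No further items can be added.

I₀ = { [F → . / / L], [F → . ; ) id], [F' → . F] }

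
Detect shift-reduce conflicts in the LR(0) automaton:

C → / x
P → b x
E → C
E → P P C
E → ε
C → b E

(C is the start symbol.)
A shift-reduce conflict occurs when an LR(0) state has both:
  - a complete (reduce) item [A → α .] (dot at the end), and
  - a shift item [B → β . c γ] (dot before a terminal).

Augment with C' → C and build the canonical LR(0) collection (I0 = CLOSURE({[C' → . C]}), then GOTO on every symbol after a dot until no new states appear). It has 13 states:
  I0: { [C → . / x], [C → . b E], [C' → . C] }  — shift
  I1: { [C → / . x] }  — shift
  I2: { [C' → C .] }  — accept
  I3: { [C → . / x], [C → . b E], [C → b . E], [E → . C], [E → . P P C], [E → .], [P → . b x] }  — shift, reduce
  I4: { [E → C .] }  — reduce
  I5: { [C → b E .] }  — reduce
  I6: { [E → P . P C], [P → . b x] }  — shift
  I7: { [C → . / x], [C → . b E], [C → b . E], [E → . C], [E → . P P C], [E → .], [P → . b x], [P → b . x] }  — shift, reduce
  I8: { [P → b x .] }  — reduce
  I9: { [C → . / x], [C → . b E], [E → P P . C] }  — shift
  I10: { [P → b . x] }  — shift
  I11: { [E → P P C .] }  — reduce
  I12: { [C → / x .] }  — reduce

I3 contains reduce item [E → .] and shift items [C → . / x], [C → . b E], [P → . b x] — shift-reduce conflict.
I7 contains reduce item [E → .] and shift items [C → . / x], [C → . b E], [P → . b x], [P → b . x] — shift-reduce conflict.

Answer: Yes — I3: [E → .] vs [C → . / x]; I7: [E → .] vs [C → . / x]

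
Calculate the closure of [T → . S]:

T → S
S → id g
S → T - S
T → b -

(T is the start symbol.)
{ [S → . T - S], [S → . id g], [T → . S], [T → . b -] }

To compute CLOSURE, for each item [A → α.Bβ] where B is a non-terminal, add [B → .γ] for all productions B → γ; repeat for the newly added items until nothing changes.

Start with: [T → . S]
  [T → . S] has the dot before S: add [S → . id g], [S → . T - S]
  [S → . T - S] has the dot before T: add [T → . b -]
No further items can be added.

CLOSURE = { [S → . T - S], [S → . id g], [T → . S], [T → . b -] }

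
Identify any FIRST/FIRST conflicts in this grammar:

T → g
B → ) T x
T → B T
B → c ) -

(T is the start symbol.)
A FIRST/FIRST conflict occurs when two productions N → α and N → β for the same non-terminal have FIRST(α) ∩ FIRST(β) ≠ ∅ (with ε ∈ FIRST of a nullable right-hand side, so two nullable alternatives also conflict).

FIRST sets of the non-terminals at (or reachable through a nullable prefix from) the front of some alternative:
  FIRST(B) = { ')', 'c' }

Productions for T:
  T → g: FIRST = { 'g' }
  T → B T: FIRST = { ')', 'c' }
Productions for B:
  B → ) T x: FIRST = { ')' }
  B → c ) -: FIRST = { 'c' }

All alternatives of each non-terminal have pairwise disjoint FIRST sets.

Answer: No FIRST/FIRST conflicts.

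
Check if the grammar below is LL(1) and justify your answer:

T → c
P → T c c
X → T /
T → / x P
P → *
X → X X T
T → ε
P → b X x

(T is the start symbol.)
No. Predict set conflict for T: { 'c' }

Relevant sets:
  FIRST(T) = { '/', 'c', ε }
  FIRST(X) = { '/', 'c' }
  FOLLOW(T) = { $, '/', 'c', 'x' }

For T:
  PREDICT(T → c) = { 'c' }
  PREDICT(T → '/' x P) = { '/' }
  PREDICT(T → ε) = { $, '/', 'c', 'x' }
For P:
  PREDICT(P → T c c) = { '/', 'c' }
  PREDICT(P → '*') = { '*' }
  PREDICT(P → b X x) = { 'b' }
For X:
  PREDICT(X → T '/') = { '/', 'c' }
  PREDICT(X → X X T) = { '/', 'c' }

Conflict found: Predict set conflict for T: { 'c' }
The grammar is NOT LL(1).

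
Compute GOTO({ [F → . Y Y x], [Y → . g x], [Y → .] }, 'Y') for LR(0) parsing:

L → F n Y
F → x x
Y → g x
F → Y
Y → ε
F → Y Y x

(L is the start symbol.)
GOTO(I, 'Y') = CLOSURE({ [A → αX.β] : [A → α.Xβ] ∈ I, X = 'Y' })

Items with dot before 'Y', with the dot advanced:
  [F → . Y Y x] → [F → Y . Y x]
Closure of the advanced items:
  [F → Y . Y x] has the dot before Y: add [Y → . g x], [Y → .]

GOTO = { [F → Y . Y x], [Y → . g x], [Y → .] }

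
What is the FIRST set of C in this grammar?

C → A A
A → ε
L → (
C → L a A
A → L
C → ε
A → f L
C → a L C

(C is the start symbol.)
To compute FIRST(C), examine every production with C on the left-hand side, reading each right-hand side left to right until a non-nullable symbol is reached.

FIRST sets of the other non-terminals involved (by the same procedure, iterated to a fixed point):
  FIRST(A) = { '(', 'f', ε }
  FIRST(L) = { '(' }

From C → A A:
  - A is a non-terminal: add FIRST(A) \ {ε} = { '(', 'f' }
    A is nullable, so continue to the next symbol
  - A is a non-terminal: add FIRST(A) \ {ε} = { '(', 'f' }
    A is nullable and nothing follows, so the whole right-hand side can vanish: ε ∈ FIRST(C)
From C → L a A:
  - L is a non-terminal: add FIRST(L) \ {ε} = { '(' }
    L is not nullable, so stop
From C → ε:
  - ε-production, so ε ∈ FIRST(C)
From C → a L C:
  - a is a terminal: add 'a' and stop

Collecting: FIRST(C) = { '(', 'a', 'f', ε }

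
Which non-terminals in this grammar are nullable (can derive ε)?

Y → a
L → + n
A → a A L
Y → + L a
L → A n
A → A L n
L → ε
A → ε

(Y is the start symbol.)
{ 'A', 'L' }

A non-terminal is nullable if it can derive ε (the empty string): either it has an ε-production, or it has a production whose right-hand side consists entirely of nullable non-terminals.

ε-productions: L → ε, A → ε
So L, A are immediately nullable.
No further non-terminal can be added: every production for the remaining non-terminals contains a terminal or a non-nullable non-terminal.
Nullable = { 'A', 'L' }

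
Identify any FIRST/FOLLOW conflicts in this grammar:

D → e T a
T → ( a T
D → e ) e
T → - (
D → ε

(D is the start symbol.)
A FIRST/FOLLOW conflict occurs when a non-terminal N has a nullable alternative N → β (β ⇒* ε) and another alternative N → α with FIRST(α) ∩ FOLLOW(N) ≠ ∅: on such a lookahead the parser cannot decide between expanding α and letting N vanish via β.

Nullable non-terminals: D.

D: nullable alternative(s) D → ε; FOLLOW(D) = { $ }
  D → e T a: FIRST \ {ε} = { 'e' } — disjoint from FOLLOW(D)
  D → e ) e: FIRST \ {ε} = { 'e' } — disjoint from FOLLOW(D)
  D → ε: FIRST \ {ε} = { } — this is the only nullable alternative, skip

T has no nullable alternative, so no FIRST/FOLLOW check is needed there.

No FIRST/FOLLOW conflicts found.

Answer: No FIRST/FOLLOW conflicts.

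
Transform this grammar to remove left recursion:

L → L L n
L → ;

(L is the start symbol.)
L → ; L'
L' → L n L'
L' → ε

L is directly left-recursive. The standard transformation for
  A → A α₁ | ... | A α_m | β₁ | ... | β_n
is
  A  → β₁ A' | ... | β_n A'
  A' → α₁ A' | ... | α_m A' | ε

L → ; becomes L → ; L'
L → L L n becomes L' → L n L'
Add L' → ε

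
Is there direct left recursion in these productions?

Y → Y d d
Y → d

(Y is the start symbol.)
Y → Y d d: LEFT RECURSIVE (starts with Y)
Y → d: starts with d

The grammar has direct left recursion on: Y.

Answer: Yes, Y is left-recursive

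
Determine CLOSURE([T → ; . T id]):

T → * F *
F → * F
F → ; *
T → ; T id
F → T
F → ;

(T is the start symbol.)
{ [T → . * F *], [T → . ; T id], [T → ; . T id] }

To compute CLOSURE, for each item [A → α.Bβ] where B is a non-terminal, add [B → .γ] for all productions B → γ; repeat for the newly added items until nothing changes.

Start with: [T → ; . T id]
  [T → ; . T id] has the dot before T: add [T → . * F *], [T → . ; T id]
No further items can be added.

CLOSURE = { [T → . * F *], [T → . ; T id], [T → ; . T id] }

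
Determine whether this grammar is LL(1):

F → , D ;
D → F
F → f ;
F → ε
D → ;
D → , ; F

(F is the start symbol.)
No. Predict set conflict for D: { ';' }

A grammar is LL(1) if for each non-terminal N with multiple productions, the predict sets of those productions are pairwise disjoint, where PREDICT(N → α) = (FIRST(α) \ {ε}) ∪ (FOLLOW(N) if α ⇒* ε).

Relevant sets:
  FIRST(F) = { ',', 'f', ε }
  FOLLOW(F) = { $, ';' }
  FOLLOW(D) = { ';' }

For F:
  PREDICT(F → ',' D ';') = { ',' }
  PREDICT(F → f ';') = { 'f' }
  PREDICT(F → ε) = { $, ';' }
For D:
  PREDICT(D → F) = { ',', ';', 'f' }
  PREDICT(D → ';') = { ';' }
  PREDICT(D → ',' ';' F) = { ',' }

Conflict found: Predict set conflict for D: { ';' }
The grammar is NOT LL(1).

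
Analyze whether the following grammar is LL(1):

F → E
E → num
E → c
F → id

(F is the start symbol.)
Yes, the grammar is LL(1).

Relevant sets:
  FIRST(E) = { 'c', 'num' }

For F:
  PREDICT(F → E) = { 'c', 'num' }
  PREDICT(F → id) = { 'id' }
For E:
  PREDICT(E → num) = { 'num' }
  PREDICT(E → c) = { 'c' }

All predict sets are disjoint. The grammar IS LL(1).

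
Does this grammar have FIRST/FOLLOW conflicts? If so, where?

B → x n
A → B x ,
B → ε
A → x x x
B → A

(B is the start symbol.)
Yes. B → x n with FOLLOW(B) on { 'x' }; B → A with FOLLOW(B) on { 'x' }

A FIRST/FOLLOW conflict occurs when a non-terminal N has a nullable alternative N → β (β ⇒* ε) and another alternative N → α with FIRST(α) ∩ FOLLOW(N) ≠ ∅: on such a lookahead the parser cannot decide between expanding α and letting N vanish via β.

Nullable non-terminals: B.
FIRST sets used below: FIRST(A) = { 'x' }

B: nullable alternative(s) B → ε; FOLLOW(B) = { $, 'x' }
  B → x n: FIRST \ {ε} = { 'x' } — overlaps FOLLOW(B) on { 'x' }: CONFLICT
  B → ε: FIRST \ {ε} = { } — this is the only nullable alternative, skip
  B → A: FIRST \ {ε} = { 'x' } — overlaps FOLLOW(B) on { 'x' }: CONFLICT

A has no nullable alternative, so no FIRST/FOLLOW check is needed there.

So the grammar has 2 FIRST/FOLLOW conflicts (marked CONFLICT above).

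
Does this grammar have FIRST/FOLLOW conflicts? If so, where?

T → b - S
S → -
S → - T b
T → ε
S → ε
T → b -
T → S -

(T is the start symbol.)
Nullable non-terminals: S, T.
FIRST sets used below: FIRST(S) = { '-', ε }

S: nullable alternative(s) S → ε; FOLLOW(S) = { $, '-', 'b' }
  S → -: FIRST \ {ε} = { '-' } — overlaps FOLLOW(S) on { '-' }: CONFLICT
  S → - T b: FIRST \ {ε} = { '-' } — overlaps FOLLOW(S) on { '-' }: CONFLICT
  S → ε: FIRST \ {ε} = { } — this is the only nullable alternative, skip

T: nullable alternative(s) T → ε; FOLLOW(T) = { $, 'b' }
  T → b - S: FIRST \ {ε} = { 'b' } — overlaps FOLLOW(T) on { 'b' }: CONFLICT
  T → ε: FIRST \ {ε} = { } — this is the only nullable alternative, skip
  T → b -: FIRST \ {ε} = { 'b' } — overlaps FOLLOW(T) on { 'b' }: CONFLICT
  T → S -: FIRST \ {ε} = { '-' } — disjoint from FOLLOW(T)

So the grammar has 4 FIRST/FOLLOW conflicts (marked CONFLICT above).

Answer: Yes. T → b '-' S with FOLLOW(T) on { 'b' }; T → b '-' with FOLLOW(T) on { 'b' }; S → '-' with FOLLOW(S) on { '-' }; S → '-' T b with FOLLOW(S) on { '-' }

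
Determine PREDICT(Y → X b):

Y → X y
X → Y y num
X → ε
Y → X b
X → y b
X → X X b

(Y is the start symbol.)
PREDICT(Y → X b) = (FIRST(RHS) \ {ε}) ∪ (FOLLOW(Y) if ε ∈ FIRST(RHS), i.e. RHS ⇒* ε)
FIRST(X) = { 'b', 'y', ε }
FIRST(X b) = { 'b', 'y' }
ε ∉ FIRST(X b), so FOLLOW(Y) is not added.
PREDICT(Y → X b) = { 'b', 'y' }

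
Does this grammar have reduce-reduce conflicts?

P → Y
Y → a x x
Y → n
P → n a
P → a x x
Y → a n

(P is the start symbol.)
A reduce-reduce conflict occurs when an LR(0) state has two complete items [A → α .] and [B → β .] — both call for a reduction, and with no lookahead the parser cannot choose between them.

Augment with P' → P and build the canonical LR(0) collection (I0 = CLOSURE({[P' → . P]}), then GOTO on every symbol after a dot until no new states appear). It has 9 states:
  I0: { [P → . Y], [P → . a x x], [P → . n a], [P' → . P], [Y → . a n], [Y → . a x x], [Y → . n] }  — shift
  I1: { [P' → P .] }  — accept
  I2: { [P → Y .] }  — reduce
  I3: { [P → a . x x], [Y → a . n], [Y → a . x x] }  — shift
  I4: { [P → n . a], [Y → n .] }  — shift, reduce
  I5: { [P → n a .] }  — reduce
  I6: { [Y → a n .] }  — reduce
  I7: { [P → a x . x], [Y → a x . x] }  — shift
  I8: { [P → a x x .], [Y → a x x .] }  — 2 reduces

I8 contains complete items [P → a x x .], [Y → a x x .] — reduce-reduce conflict.

Answer: Yes — I8: [P → a x x .] vs [Y → a x x .]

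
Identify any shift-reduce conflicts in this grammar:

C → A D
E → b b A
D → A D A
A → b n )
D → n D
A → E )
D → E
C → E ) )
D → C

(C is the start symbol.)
A shift-reduce conflict occurs when an LR(0) state has both:
  - a complete (reduce) item [A → α .] (dot at the end), and
  - a shift item [B → β . c γ] (dot before a terminal).

Augment with C' → C and build the canonical LR(0) collection (I0 = CLOSURE({[C' → . C]}), then GOTO on every symbol after a dot until no new states appear). It has 21 states:
  I0: { [A → . E )], [A → . b n )], [C → . A D], [C → . E ) )], [C' → . C], [E → . b b A] }  — shift
  I1: { [A → . E )], [A → . b n )], [C → . A D], [C → . E ) )], [C → A . D], [D → . A D A], [D → . C], [D → . E], [D → . n D], [E → . b b A] }  — shift
  I2: { [C' → C .] }  — accept
  I3: { [A → E . )], [C → E . ) )] }  — shift
  I4: { [A → b . n )], [E → b . b A] }  — shift
  I5: { [A → . E )], [A → . b n )], [E → . b b A], [E → b b . A] }  — shift
  I6: { [A → b n . )] }  — shift
  I7: { [A → b n ) .] }  — reduce
  I8: { [E → b b A .] }  — reduce
  I9: { [A → E . )] }  — shift
  I10: { [A → E ) .] }  — reduce
  I11: { [A → E ) .], [C → E ) . )] }  — shift, reduce
  I12: { [C → E ) ) .] }  — reduce
  I13: { [A → . E )], [A → . b n )], [C → . A D], [C → . E ) )], [C → A . D], [D → . A D A], [D → . C], [D → . E], [D → . n D], [D → A . D A], [E → . b b A] }  — shift
  I14: { [D → C .] }  — reduce
  I15: { [C → A D .] }  — reduce
  I16: { [A → E . )], [C → E . ) )], [D → E .] }  — shift, reduce
  I17: { [A → . E )], [A → . b n )], [C → . A D], [C → . E ) )], [D → . A D A], [D → . C], [D → . E], [D → . n D], [D → n . D], [E → . b b A] }  — shift
  I18: { [D → n D .] }  — reduce
  I19: { [A → . E )], [A → . b n )], [C → A D .], [D → A D . A], [E → . b b A] }  — shift, reduce
  I20: { [D → A D A .] }  — reduce

I11 contains reduce item [A → E ) .] and shift item [C → E ) . )] — shift-reduce conflict.
I16 contains reduce item [D → E .] and shift items [A → E . )], [C → E . ) )] — shift-reduce conflict.
I19 contains reduce item [C → A D .] and shift items [A → . b n )], [E → . b b A] — shift-reduce conflict.

Answer: Yes — I11: [A → E ) .] vs [C → E ) . )]; I16: [D → E .] vs [A → E . )]; I19: [C → A D .] vs [A → . b n )]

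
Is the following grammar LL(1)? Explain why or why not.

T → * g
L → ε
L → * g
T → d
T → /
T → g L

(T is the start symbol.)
Yes, the grammar is LL(1).

A grammar is LL(1) if for each non-terminal N with multiple productions, the predict sets of those productions are pairwise disjoint, where PREDICT(N → α) = (FIRST(α) \ {ε}) ∪ (FOLLOW(N) if α ⇒* ε).

Relevant sets:
  FOLLOW(L) = { $ }

For T:
  PREDICT(T → '*' g) = { '*' }
  PREDICT(T → d) = { 'd' }
  PREDICT(T → '/') = { '/' }
  PREDICT(T → g L) = { 'g' }
For L:
  PREDICT(L → ε) = { $ }
  PREDICT(L → '*' g) = { '*' }

All predict sets are disjoint. The grammar IS LL(1).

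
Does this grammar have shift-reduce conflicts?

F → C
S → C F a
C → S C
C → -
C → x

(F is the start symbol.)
A shift-reduce conflict occurs when an LR(0) state has both:
  - a complete (reduce) item [A → α .] (dot at the end), and
  - a shift item [B → β . c γ] (dot before a terminal).

Augment with F' → F and build the canonical LR(0) collection (I0 = CLOSURE({[F' → . F]}), then GOTO on every symbol after a dot until no new states appear). It has 9 states:
  I0: { [C → . -], [C → . S C], [C → . x], [F → . C], [F' → . F], [S → . C F a] }  — shift
  I1: { [C → - .] }  — reduce
  I2: { [C → . -], [C → . S C], [C → . x], [F → . C], [F → C .], [S → . C F a], [S → C . F a] }  — shift, reduce
  I3: { [F' → F .] }  — accept
  I4: { [C → . -], [C → . S C], [C → . x], [C → S . C], [S → . C F a] }  — shift
  I5: { [C → x .] }  — reduce
  I6: { [C → . -], [C → . S C], [C → . x], [C → S C .], [F → . C], [S → . C F a], [S → C . F a] }  — shift, reduce
  I7: { [S → C F . a] }  — shift
  I8: { [S → C F a .] }  — reduce

I2 contains reduce item [F → C .] and shift items [C → . -], [C → . x] — shift-reduce conflict.
I6 contains reduce item [C → S C .] and shift items [C → . -], [C → . x] — shift-reduce conflict.

Answer: Yes — I2: [F → C .] vs [C → . -]; I6: [C → S C .] vs [C → . -]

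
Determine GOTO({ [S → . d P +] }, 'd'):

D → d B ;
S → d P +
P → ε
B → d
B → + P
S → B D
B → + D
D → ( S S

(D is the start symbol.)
{ [P → .], [S → d . P +] }

GOTO(I, 'd') = CLOSURE({ [A → αX.β] : [A → α.Xβ] ∈ I, X = 'd' })

Items with dot before 'd', with the dot advanced:
  [S → . d P +] → [S → d . P +]
Closure of the advanced items:
  [S → d . P +] has the dot before P: add [P → .]

GOTO = { [P → .], [S → d . P +] }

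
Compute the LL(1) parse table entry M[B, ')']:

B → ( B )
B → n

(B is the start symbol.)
To find M[B, ')'], we find productions for B where ')' is in the predict set (PREDICT(N → α) = (FIRST(α) \ {ε}) ∪ (FOLLOW(N) if α ⇒* ε)).

B → ( B ): PREDICT = { '(' }
B → n: PREDICT = { 'n' }

M[B, ')'] is empty (no production applies)

Answer: Empty (error entry)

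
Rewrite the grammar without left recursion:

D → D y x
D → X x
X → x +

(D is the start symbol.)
D is directly left-recursive. The standard transformation for
  A → A α₁ | ... | A α_m | β₁ | ... | β_n
is
  A  → β₁ A' | ... | β_n A'
  A' → α₁ A' | ... | α_m A' | ε

D → X x becomes D → X x D'
D → D y x becomes D' → y x D'
Add D' → ε

Productions for other non-terminals are unchanged:
  X → x +

Resulting grammar:
D → X x D'
D' → y x D'
D' → ε
X → x +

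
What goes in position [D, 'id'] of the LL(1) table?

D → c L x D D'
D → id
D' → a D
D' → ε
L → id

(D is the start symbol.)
D → id

To find M[D, 'id'], we find productions for D where 'id' is in the predict set (PREDICT(N → α) = (FIRST(α) \ {ε}) ∪ (FOLLOW(N) if α ⇒* ε)).

D → c L x D D': PREDICT = { 'c' }
D → id: PREDICT = { 'id' }
  'id' is in predict set, so this production goes in M[D, 'id']

M[D, 'id'] = D → id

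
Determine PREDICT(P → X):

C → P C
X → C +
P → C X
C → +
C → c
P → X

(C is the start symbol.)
PREDICT(P → X) = (FIRST(RHS) \ {ε}) ∪ (FOLLOW(P) if ε ∈ FIRST(RHS), i.e. RHS ⇒* ε)
FIRST(X) = { '+', 'c' }
FIRST(X) = { '+', 'c' }
ε ∉ FIRST(X), so FOLLOW(P) is not added.
PREDICT(P → X) = { '+', 'c' }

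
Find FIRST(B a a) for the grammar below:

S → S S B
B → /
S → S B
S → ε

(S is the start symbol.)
FIRST sets of the non-terminals involved (from the grammar, by fixed-point iteration):
  FIRST(B) = { '/' }

To compute FIRST(B a a), process the symbols left to right:
Symbol B is a non-terminal. Add FIRST(B) \ {ε} = { '/' }
B is not nullable (ε ∉ FIRST(B)), so stop here.
FIRST(B a a) = { '/' }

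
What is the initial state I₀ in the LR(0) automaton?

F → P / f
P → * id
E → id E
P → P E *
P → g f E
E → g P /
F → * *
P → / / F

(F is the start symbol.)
{ [F → . * *], [F → . P / f], [F' → . F], [P → . * id], [P → . / / F], [P → . P E *], [P → . g f E] }

First, augment the grammar with F' → F
I₀ = CLOSURE({ [F' → . F] }):
  [F' → . F] has the dot before F: add [F → . P / f], [F → . * *]
  [F → . P / f] has the dot before P: add [P → . * id], [P → . P E *], [P → . g f E], [P → . / / F]
No further items can be added.

I₀ = { [F → . * *], [F → . P / f], [F' → . F], [P → . * id], [P → . / / F], [P → . P E *], [P → . g f E] }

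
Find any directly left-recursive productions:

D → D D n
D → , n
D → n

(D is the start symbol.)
D → D D n: LEFT RECURSIVE (starts with D)
D → , n: starts with ','
D → n: starts with n

The grammar has direct left recursion on: D.

Answer: Yes, D is left-recursive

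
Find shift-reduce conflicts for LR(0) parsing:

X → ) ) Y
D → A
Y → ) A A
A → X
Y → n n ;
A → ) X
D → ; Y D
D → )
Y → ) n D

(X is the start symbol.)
A shift-reduce conflict occurs when an LR(0) state has both:
  - a complete (reduce) item [A → α .] (dot at the end), and
  - a shift item [B → β . c γ] (dot before a terminal).

Augment with X' → X and build the canonical LR(0) collection (I0 = CLOSURE({[X' → . X]}), then GOTO on every symbol after a dot until no new states appear). It has 29 states:
  I0: { [X → . ) ) Y], [X' → . X] }  — shift
  I1: { [X → ) . ) Y] }  — shift
  I2: { [X' → X .] }  — accept
  I3: { [X → ) ) . Y], [Y → . ) A A], [Y → . ) n D], [Y → . n n ;] }  — shift
  I4: { [A → . ) X], [A → . X], [X → . ) ) Y], [Y → ) . A A], [Y → ) . n D] }  — shift
  I5: { [X → ) ) Y .] }  — reduce
  I6: { [Y → n . n ;] }  — shift
  I7: { [Y → n n . ;] }  — shift
  I8: { [Y → n n ; .] }  — reduce
  I9: { [A → ) . X], [X → ) . ) Y], [X → . ) ) Y] }  — shift
  I10: { [A → . ) X], [A → . X], [X → . ) ) Y], [Y → ) A . A] }  — shift
  I11: { [A → X .] }  — reduce
  I12: { [A → . ) X], [A → . X], [D → . )], [D → . ; Y D], [D → . A], [X → . ) ) Y], [Y → ) n . D] }  — shift
  I13: { [A → ) . X], [D → ) .], [X → ) . ) Y], [X → . ) ) Y] }  — shift, reduce
  I14: { [D → ; . Y D], [Y → . ) A A], [Y → . ) n D], [Y → . n n ;] }  — shift
  I15: { [D → A .] }  — reduce
  I16: { [Y → ) n D .] }  — reduce
  I17: { [A → . ) X], [A → . X], [D → . )], [D → . ; Y D], [D → . A], [D → ; Y . D], [X → . ) ) Y] }  — shift
  I18: { [D → ; Y D .] }  — reduce
  I19: { [X → ) ) . Y], [X → ) . ) Y], [Y → . ) A A], [Y → . ) n D], [Y → . n n ;] }  — shift
  I20: { [A → ) X .] }  — reduce
  I21: { [A → . ) X], [A → . X], [X → ) ) . Y], [X → . ) ) Y], [Y → ) . A A], [Y → ) . n D], [Y → . ) A A], [Y → . ) n D], [Y → . n n ;] }  — shift
  I22: { [A → ) . X], [A → . ) X], [A → . X], [X → ) . ) Y], [X → . ) ) Y], [Y → ) . A A], [Y → ) . n D] }  — shift
  I23: { [A → . ) X], [A → . X], [D → . )], [D → . ; Y D], [D → . A], [X → . ) ) Y], [Y → ) n . D], [Y → n . n ;] }  — shift
  I24: { [A → ) . X], [X → ) ) . Y], [X → ) . ) Y], [X → . ) ) Y], [Y → . ) A A], [Y → . ) n D], [Y → . n n ;] }  — shift
  I25: { [A → ) X .], [A → X .] }  — 2 reduces
  I26: { [A → . ) X], [A → . X], [X → ) ) . Y], [X → ) . ) Y], [X → . ) ) Y], [Y → ) . A A], [Y → ) . n D], [Y → . ) A A], [Y → . ) n D], [Y → . n n ;] }  — shift
  I27: { [A → ) . X], [A → . ) X], [A → . X], [X → ) ) . Y], [X → ) . ) Y], [X → . ) ) Y], [Y → ) . A A], [Y → ) . n D], [Y → . ) A A], [Y → . ) n D], [Y → . n n ;] }  — shift
  I28: { [Y → ) A A .] }  — reduce

I13 contains reduce item [D → ) .] and shift items [X → . ) ) Y], [X → ) . ) Y] — shift-reduce conflict.

Answer: Yes — I13: [D → ) .] vs [X → . ) ) Y]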